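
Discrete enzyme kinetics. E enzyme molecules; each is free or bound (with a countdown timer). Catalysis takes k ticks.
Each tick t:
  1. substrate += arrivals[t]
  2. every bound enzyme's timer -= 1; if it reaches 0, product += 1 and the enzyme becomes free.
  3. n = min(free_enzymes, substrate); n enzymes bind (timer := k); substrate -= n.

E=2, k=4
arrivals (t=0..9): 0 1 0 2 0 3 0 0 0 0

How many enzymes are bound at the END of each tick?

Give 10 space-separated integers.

t=0: arr=0 -> substrate=0 bound=0 product=0
t=1: arr=1 -> substrate=0 bound=1 product=0
t=2: arr=0 -> substrate=0 bound=1 product=0
t=3: arr=2 -> substrate=1 bound=2 product=0
t=4: arr=0 -> substrate=1 bound=2 product=0
t=5: arr=3 -> substrate=3 bound=2 product=1
t=6: arr=0 -> substrate=3 bound=2 product=1
t=7: arr=0 -> substrate=2 bound=2 product=2
t=8: arr=0 -> substrate=2 bound=2 product=2
t=9: arr=0 -> substrate=1 bound=2 product=3

Answer: 0 1 1 2 2 2 2 2 2 2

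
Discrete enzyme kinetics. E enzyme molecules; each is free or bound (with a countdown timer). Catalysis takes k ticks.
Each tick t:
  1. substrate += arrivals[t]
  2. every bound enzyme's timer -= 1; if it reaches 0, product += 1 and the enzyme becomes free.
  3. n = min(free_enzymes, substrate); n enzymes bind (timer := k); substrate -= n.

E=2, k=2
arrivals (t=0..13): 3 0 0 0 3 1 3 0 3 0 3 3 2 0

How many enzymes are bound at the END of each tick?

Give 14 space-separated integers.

Answer: 2 2 1 1 2 2 2 2 2 2 2 2 2 2

Derivation:
t=0: arr=3 -> substrate=1 bound=2 product=0
t=1: arr=0 -> substrate=1 bound=2 product=0
t=2: arr=0 -> substrate=0 bound=1 product=2
t=3: arr=0 -> substrate=0 bound=1 product=2
t=4: arr=3 -> substrate=1 bound=2 product=3
t=5: arr=1 -> substrate=2 bound=2 product=3
t=6: arr=3 -> substrate=3 bound=2 product=5
t=7: arr=0 -> substrate=3 bound=2 product=5
t=8: arr=3 -> substrate=4 bound=2 product=7
t=9: arr=0 -> substrate=4 bound=2 product=7
t=10: arr=3 -> substrate=5 bound=2 product=9
t=11: arr=3 -> substrate=8 bound=2 product=9
t=12: arr=2 -> substrate=8 bound=2 product=11
t=13: arr=0 -> substrate=8 bound=2 product=11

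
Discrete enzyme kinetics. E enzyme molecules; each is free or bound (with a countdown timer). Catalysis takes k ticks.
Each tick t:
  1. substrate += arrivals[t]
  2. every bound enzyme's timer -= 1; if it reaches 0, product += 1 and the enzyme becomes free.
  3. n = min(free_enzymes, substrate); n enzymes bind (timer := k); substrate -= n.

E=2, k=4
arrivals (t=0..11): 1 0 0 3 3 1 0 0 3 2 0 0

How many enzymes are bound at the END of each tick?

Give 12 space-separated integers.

t=0: arr=1 -> substrate=0 bound=1 product=0
t=1: arr=0 -> substrate=0 bound=1 product=0
t=2: arr=0 -> substrate=0 bound=1 product=0
t=3: arr=3 -> substrate=2 bound=2 product=0
t=4: arr=3 -> substrate=4 bound=2 product=1
t=5: arr=1 -> substrate=5 bound=2 product=1
t=6: arr=0 -> substrate=5 bound=2 product=1
t=7: arr=0 -> substrate=4 bound=2 product=2
t=8: arr=3 -> substrate=6 bound=2 product=3
t=9: arr=2 -> substrate=8 bound=2 product=3
t=10: arr=0 -> substrate=8 bound=2 product=3
t=11: arr=0 -> substrate=7 bound=2 product=4

Answer: 1 1 1 2 2 2 2 2 2 2 2 2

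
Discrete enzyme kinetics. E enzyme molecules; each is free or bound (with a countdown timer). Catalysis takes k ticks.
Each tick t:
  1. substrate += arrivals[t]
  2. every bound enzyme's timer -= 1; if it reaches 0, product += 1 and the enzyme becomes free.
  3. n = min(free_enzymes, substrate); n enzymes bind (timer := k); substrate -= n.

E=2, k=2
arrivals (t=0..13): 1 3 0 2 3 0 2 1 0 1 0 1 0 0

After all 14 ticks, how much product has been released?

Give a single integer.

Answer: 12

Derivation:
t=0: arr=1 -> substrate=0 bound=1 product=0
t=1: arr=3 -> substrate=2 bound=2 product=0
t=2: arr=0 -> substrate=1 bound=2 product=1
t=3: arr=2 -> substrate=2 bound=2 product=2
t=4: arr=3 -> substrate=4 bound=2 product=3
t=5: arr=0 -> substrate=3 bound=2 product=4
t=6: arr=2 -> substrate=4 bound=2 product=5
t=7: arr=1 -> substrate=4 bound=2 product=6
t=8: arr=0 -> substrate=3 bound=2 product=7
t=9: arr=1 -> substrate=3 bound=2 product=8
t=10: arr=0 -> substrate=2 bound=2 product=9
t=11: arr=1 -> substrate=2 bound=2 product=10
t=12: arr=0 -> substrate=1 bound=2 product=11
t=13: arr=0 -> substrate=0 bound=2 product=12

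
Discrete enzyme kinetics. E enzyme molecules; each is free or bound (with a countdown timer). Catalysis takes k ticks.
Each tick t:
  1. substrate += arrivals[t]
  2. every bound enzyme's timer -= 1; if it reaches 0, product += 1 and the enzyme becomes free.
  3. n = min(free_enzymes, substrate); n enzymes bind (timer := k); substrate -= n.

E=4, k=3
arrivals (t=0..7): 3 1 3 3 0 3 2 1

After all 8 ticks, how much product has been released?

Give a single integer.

t=0: arr=3 -> substrate=0 bound=3 product=0
t=1: arr=1 -> substrate=0 bound=4 product=0
t=2: arr=3 -> substrate=3 bound=4 product=0
t=3: arr=3 -> substrate=3 bound=4 product=3
t=4: arr=0 -> substrate=2 bound=4 product=4
t=5: arr=3 -> substrate=5 bound=4 product=4
t=6: arr=2 -> substrate=4 bound=4 product=7
t=7: arr=1 -> substrate=4 bound=4 product=8

Answer: 8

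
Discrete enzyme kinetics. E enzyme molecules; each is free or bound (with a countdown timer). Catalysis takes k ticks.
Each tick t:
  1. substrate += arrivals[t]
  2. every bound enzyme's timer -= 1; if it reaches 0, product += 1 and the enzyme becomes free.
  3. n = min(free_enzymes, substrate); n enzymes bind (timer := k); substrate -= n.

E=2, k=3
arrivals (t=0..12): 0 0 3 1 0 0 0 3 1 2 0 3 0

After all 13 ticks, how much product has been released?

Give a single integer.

Answer: 6

Derivation:
t=0: arr=0 -> substrate=0 bound=0 product=0
t=1: arr=0 -> substrate=0 bound=0 product=0
t=2: arr=3 -> substrate=1 bound=2 product=0
t=3: arr=1 -> substrate=2 bound=2 product=0
t=4: arr=0 -> substrate=2 bound=2 product=0
t=5: arr=0 -> substrate=0 bound=2 product=2
t=6: arr=0 -> substrate=0 bound=2 product=2
t=7: arr=3 -> substrate=3 bound=2 product=2
t=8: arr=1 -> substrate=2 bound=2 product=4
t=9: arr=2 -> substrate=4 bound=2 product=4
t=10: arr=0 -> substrate=4 bound=2 product=4
t=11: arr=3 -> substrate=5 bound=2 product=6
t=12: arr=0 -> substrate=5 bound=2 product=6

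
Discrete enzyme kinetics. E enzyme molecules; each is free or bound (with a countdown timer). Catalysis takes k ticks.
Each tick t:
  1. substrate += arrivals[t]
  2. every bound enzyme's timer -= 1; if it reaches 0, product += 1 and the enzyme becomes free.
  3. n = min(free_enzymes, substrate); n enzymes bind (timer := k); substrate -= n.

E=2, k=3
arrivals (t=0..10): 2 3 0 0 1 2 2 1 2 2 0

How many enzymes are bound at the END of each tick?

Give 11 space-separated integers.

Answer: 2 2 2 2 2 2 2 2 2 2 2

Derivation:
t=0: arr=2 -> substrate=0 bound=2 product=0
t=1: arr=3 -> substrate=3 bound=2 product=0
t=2: arr=0 -> substrate=3 bound=2 product=0
t=3: arr=0 -> substrate=1 bound=2 product=2
t=4: arr=1 -> substrate=2 bound=2 product=2
t=5: arr=2 -> substrate=4 bound=2 product=2
t=6: arr=2 -> substrate=4 bound=2 product=4
t=7: arr=1 -> substrate=5 bound=2 product=4
t=8: arr=2 -> substrate=7 bound=2 product=4
t=9: arr=2 -> substrate=7 bound=2 product=6
t=10: arr=0 -> substrate=7 bound=2 product=6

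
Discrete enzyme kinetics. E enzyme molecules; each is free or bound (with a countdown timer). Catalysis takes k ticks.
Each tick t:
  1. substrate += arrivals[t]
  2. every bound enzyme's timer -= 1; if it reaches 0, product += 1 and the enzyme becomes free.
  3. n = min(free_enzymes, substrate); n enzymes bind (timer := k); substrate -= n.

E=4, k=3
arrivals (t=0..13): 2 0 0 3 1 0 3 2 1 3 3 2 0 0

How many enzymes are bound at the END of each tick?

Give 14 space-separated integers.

Answer: 2 2 2 3 4 4 4 4 4 4 4 4 4 4

Derivation:
t=0: arr=2 -> substrate=0 bound=2 product=0
t=1: arr=0 -> substrate=0 bound=2 product=0
t=2: arr=0 -> substrate=0 bound=2 product=0
t=3: arr=3 -> substrate=0 bound=3 product=2
t=4: arr=1 -> substrate=0 bound=4 product=2
t=5: arr=0 -> substrate=0 bound=4 product=2
t=6: arr=3 -> substrate=0 bound=4 product=5
t=7: arr=2 -> substrate=1 bound=4 product=6
t=8: arr=1 -> substrate=2 bound=4 product=6
t=9: arr=3 -> substrate=2 bound=4 product=9
t=10: arr=3 -> substrate=4 bound=4 product=10
t=11: arr=2 -> substrate=6 bound=4 product=10
t=12: arr=0 -> substrate=3 bound=4 product=13
t=13: arr=0 -> substrate=2 bound=4 product=14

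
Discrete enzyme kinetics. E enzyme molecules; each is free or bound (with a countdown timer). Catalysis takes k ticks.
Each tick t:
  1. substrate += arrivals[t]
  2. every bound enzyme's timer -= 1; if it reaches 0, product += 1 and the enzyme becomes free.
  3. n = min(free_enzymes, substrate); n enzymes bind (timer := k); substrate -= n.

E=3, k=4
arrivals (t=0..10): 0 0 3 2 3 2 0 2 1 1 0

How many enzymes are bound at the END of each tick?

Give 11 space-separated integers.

Answer: 0 0 3 3 3 3 3 3 3 3 3

Derivation:
t=0: arr=0 -> substrate=0 bound=0 product=0
t=1: arr=0 -> substrate=0 bound=0 product=0
t=2: arr=3 -> substrate=0 bound=3 product=0
t=3: arr=2 -> substrate=2 bound=3 product=0
t=4: arr=3 -> substrate=5 bound=3 product=0
t=5: arr=2 -> substrate=7 bound=3 product=0
t=6: arr=0 -> substrate=4 bound=3 product=3
t=7: arr=2 -> substrate=6 bound=3 product=3
t=8: arr=1 -> substrate=7 bound=3 product=3
t=9: arr=1 -> substrate=8 bound=3 product=3
t=10: arr=0 -> substrate=5 bound=3 product=6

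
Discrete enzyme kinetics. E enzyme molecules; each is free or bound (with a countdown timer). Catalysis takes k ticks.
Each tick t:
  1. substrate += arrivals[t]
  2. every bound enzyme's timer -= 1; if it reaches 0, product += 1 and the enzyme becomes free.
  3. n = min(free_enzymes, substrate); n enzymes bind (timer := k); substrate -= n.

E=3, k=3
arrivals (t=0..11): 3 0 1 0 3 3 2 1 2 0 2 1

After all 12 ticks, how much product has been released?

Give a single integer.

t=0: arr=3 -> substrate=0 bound=3 product=0
t=1: arr=0 -> substrate=0 bound=3 product=0
t=2: arr=1 -> substrate=1 bound=3 product=0
t=3: arr=0 -> substrate=0 bound=1 product=3
t=4: arr=3 -> substrate=1 bound=3 product=3
t=5: arr=3 -> substrate=4 bound=3 product=3
t=6: arr=2 -> substrate=5 bound=3 product=4
t=7: arr=1 -> substrate=4 bound=3 product=6
t=8: arr=2 -> substrate=6 bound=3 product=6
t=9: arr=0 -> substrate=5 bound=3 product=7
t=10: arr=2 -> substrate=5 bound=3 product=9
t=11: arr=1 -> substrate=6 bound=3 product=9

Answer: 9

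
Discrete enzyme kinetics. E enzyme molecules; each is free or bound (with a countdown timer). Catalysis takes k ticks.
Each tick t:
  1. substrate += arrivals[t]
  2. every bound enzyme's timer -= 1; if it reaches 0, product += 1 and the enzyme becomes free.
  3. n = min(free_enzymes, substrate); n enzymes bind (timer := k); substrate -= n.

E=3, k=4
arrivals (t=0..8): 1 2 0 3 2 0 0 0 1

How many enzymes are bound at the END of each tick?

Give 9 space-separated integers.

t=0: arr=1 -> substrate=0 bound=1 product=0
t=1: arr=2 -> substrate=0 bound=3 product=0
t=2: arr=0 -> substrate=0 bound=3 product=0
t=3: arr=3 -> substrate=3 bound=3 product=0
t=4: arr=2 -> substrate=4 bound=3 product=1
t=5: arr=0 -> substrate=2 bound=3 product=3
t=6: arr=0 -> substrate=2 bound=3 product=3
t=7: arr=0 -> substrate=2 bound=3 product=3
t=8: arr=1 -> substrate=2 bound=3 product=4

Answer: 1 3 3 3 3 3 3 3 3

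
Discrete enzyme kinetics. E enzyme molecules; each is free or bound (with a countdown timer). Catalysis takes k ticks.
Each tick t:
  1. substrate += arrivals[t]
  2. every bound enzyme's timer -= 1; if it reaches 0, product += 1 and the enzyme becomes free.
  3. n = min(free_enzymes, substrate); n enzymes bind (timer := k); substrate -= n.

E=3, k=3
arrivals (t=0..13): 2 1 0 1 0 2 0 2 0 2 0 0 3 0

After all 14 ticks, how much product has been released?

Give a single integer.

t=0: arr=2 -> substrate=0 bound=2 product=0
t=1: arr=1 -> substrate=0 bound=3 product=0
t=2: arr=0 -> substrate=0 bound=3 product=0
t=3: arr=1 -> substrate=0 bound=2 product=2
t=4: arr=0 -> substrate=0 bound=1 product=3
t=5: arr=2 -> substrate=0 bound=3 product=3
t=6: arr=0 -> substrate=0 bound=2 product=4
t=7: arr=2 -> substrate=1 bound=3 product=4
t=8: arr=0 -> substrate=0 bound=2 product=6
t=9: arr=2 -> substrate=1 bound=3 product=6
t=10: arr=0 -> substrate=0 bound=3 product=7
t=11: arr=0 -> substrate=0 bound=2 product=8
t=12: arr=3 -> substrate=1 bound=3 product=9
t=13: arr=0 -> substrate=0 bound=3 product=10

Answer: 10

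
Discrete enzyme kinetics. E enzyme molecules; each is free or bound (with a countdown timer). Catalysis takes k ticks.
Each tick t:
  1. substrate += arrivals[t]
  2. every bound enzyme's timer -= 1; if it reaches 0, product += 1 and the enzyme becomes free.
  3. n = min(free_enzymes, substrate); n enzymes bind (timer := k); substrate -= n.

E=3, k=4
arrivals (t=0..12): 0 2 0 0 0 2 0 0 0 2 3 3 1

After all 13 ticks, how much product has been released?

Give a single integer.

Answer: 4

Derivation:
t=0: arr=0 -> substrate=0 bound=0 product=0
t=1: arr=2 -> substrate=0 bound=2 product=0
t=2: arr=0 -> substrate=0 bound=2 product=0
t=3: arr=0 -> substrate=0 bound=2 product=0
t=4: arr=0 -> substrate=0 bound=2 product=0
t=5: arr=2 -> substrate=0 bound=2 product=2
t=6: arr=0 -> substrate=0 bound=2 product=2
t=7: arr=0 -> substrate=0 bound=2 product=2
t=8: arr=0 -> substrate=0 bound=2 product=2
t=9: arr=2 -> substrate=0 bound=2 product=4
t=10: arr=3 -> substrate=2 bound=3 product=4
t=11: arr=3 -> substrate=5 bound=3 product=4
t=12: arr=1 -> substrate=6 bound=3 product=4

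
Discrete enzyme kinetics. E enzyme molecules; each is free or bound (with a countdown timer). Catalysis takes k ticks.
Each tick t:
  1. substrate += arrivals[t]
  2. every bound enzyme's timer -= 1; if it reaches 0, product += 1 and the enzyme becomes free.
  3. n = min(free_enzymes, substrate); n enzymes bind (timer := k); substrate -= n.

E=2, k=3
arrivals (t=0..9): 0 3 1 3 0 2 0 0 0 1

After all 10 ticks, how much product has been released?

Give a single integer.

Answer: 4

Derivation:
t=0: arr=0 -> substrate=0 bound=0 product=0
t=1: arr=3 -> substrate=1 bound=2 product=0
t=2: arr=1 -> substrate=2 bound=2 product=0
t=3: arr=3 -> substrate=5 bound=2 product=0
t=4: arr=0 -> substrate=3 bound=2 product=2
t=5: arr=2 -> substrate=5 bound=2 product=2
t=6: arr=0 -> substrate=5 bound=2 product=2
t=7: arr=0 -> substrate=3 bound=2 product=4
t=8: arr=0 -> substrate=3 bound=2 product=4
t=9: arr=1 -> substrate=4 bound=2 product=4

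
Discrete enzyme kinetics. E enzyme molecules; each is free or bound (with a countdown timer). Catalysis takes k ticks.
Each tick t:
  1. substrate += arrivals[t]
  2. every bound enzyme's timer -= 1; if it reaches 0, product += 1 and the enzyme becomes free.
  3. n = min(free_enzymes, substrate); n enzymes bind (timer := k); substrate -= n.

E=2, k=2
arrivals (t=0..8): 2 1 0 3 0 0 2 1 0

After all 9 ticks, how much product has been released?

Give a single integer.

t=0: arr=2 -> substrate=0 bound=2 product=0
t=1: arr=1 -> substrate=1 bound=2 product=0
t=2: arr=0 -> substrate=0 bound=1 product=2
t=3: arr=3 -> substrate=2 bound=2 product=2
t=4: arr=0 -> substrate=1 bound=2 product=3
t=5: arr=0 -> substrate=0 bound=2 product=4
t=6: arr=2 -> substrate=1 bound=2 product=5
t=7: arr=1 -> substrate=1 bound=2 product=6
t=8: arr=0 -> substrate=0 bound=2 product=7

Answer: 7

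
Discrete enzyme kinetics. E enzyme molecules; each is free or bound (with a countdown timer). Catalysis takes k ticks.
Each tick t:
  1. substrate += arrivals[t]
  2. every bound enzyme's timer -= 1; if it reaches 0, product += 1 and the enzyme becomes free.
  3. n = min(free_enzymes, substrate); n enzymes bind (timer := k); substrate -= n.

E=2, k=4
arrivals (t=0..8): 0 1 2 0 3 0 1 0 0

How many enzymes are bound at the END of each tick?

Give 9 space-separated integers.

t=0: arr=0 -> substrate=0 bound=0 product=0
t=1: arr=1 -> substrate=0 bound=1 product=0
t=2: arr=2 -> substrate=1 bound=2 product=0
t=3: arr=0 -> substrate=1 bound=2 product=0
t=4: arr=3 -> substrate=4 bound=2 product=0
t=5: arr=0 -> substrate=3 bound=2 product=1
t=6: arr=1 -> substrate=3 bound=2 product=2
t=7: arr=0 -> substrate=3 bound=2 product=2
t=8: arr=0 -> substrate=3 bound=2 product=2

Answer: 0 1 2 2 2 2 2 2 2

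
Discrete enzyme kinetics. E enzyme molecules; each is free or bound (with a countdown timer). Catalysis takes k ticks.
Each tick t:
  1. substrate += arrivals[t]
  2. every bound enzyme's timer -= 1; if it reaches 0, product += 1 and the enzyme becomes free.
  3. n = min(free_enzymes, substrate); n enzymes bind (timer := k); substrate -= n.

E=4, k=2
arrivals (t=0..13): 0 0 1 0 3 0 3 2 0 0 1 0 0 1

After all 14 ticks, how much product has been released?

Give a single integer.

t=0: arr=0 -> substrate=0 bound=0 product=0
t=1: arr=0 -> substrate=0 bound=0 product=0
t=2: arr=1 -> substrate=0 bound=1 product=0
t=3: arr=0 -> substrate=0 bound=1 product=0
t=4: arr=3 -> substrate=0 bound=3 product=1
t=5: arr=0 -> substrate=0 bound=3 product=1
t=6: arr=3 -> substrate=0 bound=3 product=4
t=7: arr=2 -> substrate=1 bound=4 product=4
t=8: arr=0 -> substrate=0 bound=2 product=7
t=9: arr=0 -> substrate=0 bound=1 product=8
t=10: arr=1 -> substrate=0 bound=1 product=9
t=11: arr=0 -> substrate=0 bound=1 product=9
t=12: arr=0 -> substrate=0 bound=0 product=10
t=13: arr=1 -> substrate=0 bound=1 product=10

Answer: 10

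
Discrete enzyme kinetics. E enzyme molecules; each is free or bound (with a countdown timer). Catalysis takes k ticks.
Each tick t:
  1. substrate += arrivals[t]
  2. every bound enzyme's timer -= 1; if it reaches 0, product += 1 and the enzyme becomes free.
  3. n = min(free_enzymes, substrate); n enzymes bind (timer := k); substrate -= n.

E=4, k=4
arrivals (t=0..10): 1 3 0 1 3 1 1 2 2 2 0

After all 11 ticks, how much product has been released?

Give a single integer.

t=0: arr=1 -> substrate=0 bound=1 product=0
t=1: arr=3 -> substrate=0 bound=4 product=0
t=2: arr=0 -> substrate=0 bound=4 product=0
t=3: arr=1 -> substrate=1 bound=4 product=0
t=4: arr=3 -> substrate=3 bound=4 product=1
t=5: arr=1 -> substrate=1 bound=4 product=4
t=6: arr=1 -> substrate=2 bound=4 product=4
t=7: arr=2 -> substrate=4 bound=4 product=4
t=8: arr=2 -> substrate=5 bound=4 product=5
t=9: arr=2 -> substrate=4 bound=4 product=8
t=10: arr=0 -> substrate=4 bound=4 product=8

Answer: 8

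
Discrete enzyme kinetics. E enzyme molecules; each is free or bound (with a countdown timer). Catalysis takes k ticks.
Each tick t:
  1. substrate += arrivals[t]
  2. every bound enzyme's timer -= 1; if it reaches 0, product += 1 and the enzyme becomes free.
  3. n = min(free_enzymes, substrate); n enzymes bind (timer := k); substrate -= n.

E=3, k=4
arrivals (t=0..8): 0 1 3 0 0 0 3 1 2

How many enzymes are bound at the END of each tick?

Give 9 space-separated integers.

Answer: 0 1 3 3 3 3 3 3 3

Derivation:
t=0: arr=0 -> substrate=0 bound=0 product=0
t=1: arr=1 -> substrate=0 bound=1 product=0
t=2: arr=3 -> substrate=1 bound=3 product=0
t=3: arr=0 -> substrate=1 bound=3 product=0
t=4: arr=0 -> substrate=1 bound=3 product=0
t=5: arr=0 -> substrate=0 bound=3 product=1
t=6: arr=3 -> substrate=1 bound=3 product=3
t=7: arr=1 -> substrate=2 bound=3 product=3
t=8: arr=2 -> substrate=4 bound=3 product=3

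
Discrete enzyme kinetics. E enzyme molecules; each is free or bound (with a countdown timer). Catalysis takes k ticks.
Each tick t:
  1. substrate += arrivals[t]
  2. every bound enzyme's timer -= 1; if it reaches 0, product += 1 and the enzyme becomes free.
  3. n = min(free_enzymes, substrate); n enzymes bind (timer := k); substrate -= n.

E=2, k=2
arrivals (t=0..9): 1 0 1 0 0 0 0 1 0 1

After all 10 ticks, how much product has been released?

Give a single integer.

Answer: 3

Derivation:
t=0: arr=1 -> substrate=0 bound=1 product=0
t=1: arr=0 -> substrate=0 bound=1 product=0
t=2: arr=1 -> substrate=0 bound=1 product=1
t=3: arr=0 -> substrate=0 bound=1 product=1
t=4: arr=0 -> substrate=0 bound=0 product=2
t=5: arr=0 -> substrate=0 bound=0 product=2
t=6: arr=0 -> substrate=0 bound=0 product=2
t=7: arr=1 -> substrate=0 bound=1 product=2
t=8: arr=0 -> substrate=0 bound=1 product=2
t=9: arr=1 -> substrate=0 bound=1 product=3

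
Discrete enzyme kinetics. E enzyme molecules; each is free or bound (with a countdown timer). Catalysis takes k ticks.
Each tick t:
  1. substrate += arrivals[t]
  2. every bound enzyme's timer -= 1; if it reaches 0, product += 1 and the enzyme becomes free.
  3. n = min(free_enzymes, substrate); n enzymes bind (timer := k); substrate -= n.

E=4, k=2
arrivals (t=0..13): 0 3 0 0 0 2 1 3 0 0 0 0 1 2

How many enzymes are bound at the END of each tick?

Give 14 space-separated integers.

Answer: 0 3 3 0 0 2 3 4 3 0 0 0 1 3

Derivation:
t=0: arr=0 -> substrate=0 bound=0 product=0
t=1: arr=3 -> substrate=0 bound=3 product=0
t=2: arr=0 -> substrate=0 bound=3 product=0
t=3: arr=0 -> substrate=0 bound=0 product=3
t=4: arr=0 -> substrate=0 bound=0 product=3
t=5: arr=2 -> substrate=0 bound=2 product=3
t=6: arr=1 -> substrate=0 bound=3 product=3
t=7: arr=3 -> substrate=0 bound=4 product=5
t=8: arr=0 -> substrate=0 bound=3 product=6
t=9: arr=0 -> substrate=0 bound=0 product=9
t=10: arr=0 -> substrate=0 bound=0 product=9
t=11: arr=0 -> substrate=0 bound=0 product=9
t=12: arr=1 -> substrate=0 bound=1 product=9
t=13: arr=2 -> substrate=0 bound=3 product=9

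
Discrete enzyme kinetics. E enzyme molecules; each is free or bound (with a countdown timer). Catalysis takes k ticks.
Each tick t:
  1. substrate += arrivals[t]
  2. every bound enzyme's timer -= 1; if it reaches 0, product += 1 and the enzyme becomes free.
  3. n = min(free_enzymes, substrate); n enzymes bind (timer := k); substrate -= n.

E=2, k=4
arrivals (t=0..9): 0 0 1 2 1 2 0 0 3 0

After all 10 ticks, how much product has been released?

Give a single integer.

Answer: 2

Derivation:
t=0: arr=0 -> substrate=0 bound=0 product=0
t=1: arr=0 -> substrate=0 bound=0 product=0
t=2: arr=1 -> substrate=0 bound=1 product=0
t=3: arr=2 -> substrate=1 bound=2 product=0
t=4: arr=1 -> substrate=2 bound=2 product=0
t=5: arr=2 -> substrate=4 bound=2 product=0
t=6: arr=0 -> substrate=3 bound=2 product=1
t=7: arr=0 -> substrate=2 bound=2 product=2
t=8: arr=3 -> substrate=5 bound=2 product=2
t=9: arr=0 -> substrate=5 bound=2 product=2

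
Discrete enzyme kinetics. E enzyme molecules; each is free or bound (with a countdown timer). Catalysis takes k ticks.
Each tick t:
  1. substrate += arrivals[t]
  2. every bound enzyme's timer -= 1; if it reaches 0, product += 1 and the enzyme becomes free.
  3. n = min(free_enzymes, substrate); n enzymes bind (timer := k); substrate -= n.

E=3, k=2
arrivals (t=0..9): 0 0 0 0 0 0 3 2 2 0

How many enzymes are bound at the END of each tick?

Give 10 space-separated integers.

t=0: arr=0 -> substrate=0 bound=0 product=0
t=1: arr=0 -> substrate=0 bound=0 product=0
t=2: arr=0 -> substrate=0 bound=0 product=0
t=3: arr=0 -> substrate=0 bound=0 product=0
t=4: arr=0 -> substrate=0 bound=0 product=0
t=5: arr=0 -> substrate=0 bound=0 product=0
t=6: arr=3 -> substrate=0 bound=3 product=0
t=7: arr=2 -> substrate=2 bound=3 product=0
t=8: arr=2 -> substrate=1 bound=3 product=3
t=9: arr=0 -> substrate=1 bound=3 product=3

Answer: 0 0 0 0 0 0 3 3 3 3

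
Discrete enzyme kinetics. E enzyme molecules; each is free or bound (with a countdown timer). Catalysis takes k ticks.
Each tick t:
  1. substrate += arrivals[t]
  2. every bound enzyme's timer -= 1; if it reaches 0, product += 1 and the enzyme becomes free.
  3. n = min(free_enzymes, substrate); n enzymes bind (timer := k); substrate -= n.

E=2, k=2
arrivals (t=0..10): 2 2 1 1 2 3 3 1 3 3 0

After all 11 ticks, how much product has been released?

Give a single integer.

t=0: arr=2 -> substrate=0 bound=2 product=0
t=1: arr=2 -> substrate=2 bound=2 product=0
t=2: arr=1 -> substrate=1 bound=2 product=2
t=3: arr=1 -> substrate=2 bound=2 product=2
t=4: arr=2 -> substrate=2 bound=2 product=4
t=5: arr=3 -> substrate=5 bound=2 product=4
t=6: arr=3 -> substrate=6 bound=2 product=6
t=7: arr=1 -> substrate=7 bound=2 product=6
t=8: arr=3 -> substrate=8 bound=2 product=8
t=9: arr=3 -> substrate=11 bound=2 product=8
t=10: arr=0 -> substrate=9 bound=2 product=10

Answer: 10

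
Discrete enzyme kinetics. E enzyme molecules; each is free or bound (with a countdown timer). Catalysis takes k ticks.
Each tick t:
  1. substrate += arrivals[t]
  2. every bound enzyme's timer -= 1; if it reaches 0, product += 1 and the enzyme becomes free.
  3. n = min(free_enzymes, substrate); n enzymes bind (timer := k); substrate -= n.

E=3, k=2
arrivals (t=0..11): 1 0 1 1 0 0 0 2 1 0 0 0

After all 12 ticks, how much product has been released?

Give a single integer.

Answer: 6

Derivation:
t=0: arr=1 -> substrate=0 bound=1 product=0
t=1: arr=0 -> substrate=0 bound=1 product=0
t=2: arr=1 -> substrate=0 bound=1 product=1
t=3: arr=1 -> substrate=0 bound=2 product=1
t=4: arr=0 -> substrate=0 bound=1 product=2
t=5: arr=0 -> substrate=0 bound=0 product=3
t=6: arr=0 -> substrate=0 bound=0 product=3
t=7: arr=2 -> substrate=0 bound=2 product=3
t=8: arr=1 -> substrate=0 bound=3 product=3
t=9: arr=0 -> substrate=0 bound=1 product=5
t=10: arr=0 -> substrate=0 bound=0 product=6
t=11: arr=0 -> substrate=0 bound=0 product=6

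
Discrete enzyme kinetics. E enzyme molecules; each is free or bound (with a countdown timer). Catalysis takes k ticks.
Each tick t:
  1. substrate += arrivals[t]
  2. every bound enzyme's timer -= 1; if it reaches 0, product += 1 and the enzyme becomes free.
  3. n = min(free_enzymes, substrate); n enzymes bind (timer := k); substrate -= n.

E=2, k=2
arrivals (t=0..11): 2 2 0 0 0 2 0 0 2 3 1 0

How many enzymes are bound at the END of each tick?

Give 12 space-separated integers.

t=0: arr=2 -> substrate=0 bound=2 product=0
t=1: arr=2 -> substrate=2 bound=2 product=0
t=2: arr=0 -> substrate=0 bound=2 product=2
t=3: arr=0 -> substrate=0 bound=2 product=2
t=4: arr=0 -> substrate=0 bound=0 product=4
t=5: arr=2 -> substrate=0 bound=2 product=4
t=6: arr=0 -> substrate=0 bound=2 product=4
t=7: arr=0 -> substrate=0 bound=0 product=6
t=8: arr=2 -> substrate=0 bound=2 product=6
t=9: arr=3 -> substrate=3 bound=2 product=6
t=10: arr=1 -> substrate=2 bound=2 product=8
t=11: arr=0 -> substrate=2 bound=2 product=8

Answer: 2 2 2 2 0 2 2 0 2 2 2 2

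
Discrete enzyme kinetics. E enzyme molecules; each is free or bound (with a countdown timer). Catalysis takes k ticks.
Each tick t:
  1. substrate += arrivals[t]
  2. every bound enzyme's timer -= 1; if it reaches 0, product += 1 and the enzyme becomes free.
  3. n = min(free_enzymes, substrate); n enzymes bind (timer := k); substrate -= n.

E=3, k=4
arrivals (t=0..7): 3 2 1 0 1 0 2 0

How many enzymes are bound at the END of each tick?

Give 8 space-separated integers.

Answer: 3 3 3 3 3 3 3 3

Derivation:
t=0: arr=3 -> substrate=0 bound=3 product=0
t=1: arr=2 -> substrate=2 bound=3 product=0
t=2: arr=1 -> substrate=3 bound=3 product=0
t=3: arr=0 -> substrate=3 bound=3 product=0
t=4: arr=1 -> substrate=1 bound=3 product=3
t=5: arr=0 -> substrate=1 bound=3 product=3
t=6: arr=2 -> substrate=3 bound=3 product=3
t=7: arr=0 -> substrate=3 bound=3 product=3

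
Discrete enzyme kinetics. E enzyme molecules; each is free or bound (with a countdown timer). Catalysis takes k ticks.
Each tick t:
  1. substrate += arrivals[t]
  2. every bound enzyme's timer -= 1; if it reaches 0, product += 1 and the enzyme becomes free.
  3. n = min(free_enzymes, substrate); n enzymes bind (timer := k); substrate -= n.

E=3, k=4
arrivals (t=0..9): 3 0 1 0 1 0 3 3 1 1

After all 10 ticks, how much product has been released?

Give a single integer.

Answer: 5

Derivation:
t=0: arr=3 -> substrate=0 bound=3 product=0
t=1: arr=0 -> substrate=0 bound=3 product=0
t=2: arr=1 -> substrate=1 bound=3 product=0
t=3: arr=0 -> substrate=1 bound=3 product=0
t=4: arr=1 -> substrate=0 bound=2 product=3
t=5: arr=0 -> substrate=0 bound=2 product=3
t=6: arr=3 -> substrate=2 bound=3 product=3
t=7: arr=3 -> substrate=5 bound=3 product=3
t=8: arr=1 -> substrate=4 bound=3 product=5
t=9: arr=1 -> substrate=5 bound=3 product=5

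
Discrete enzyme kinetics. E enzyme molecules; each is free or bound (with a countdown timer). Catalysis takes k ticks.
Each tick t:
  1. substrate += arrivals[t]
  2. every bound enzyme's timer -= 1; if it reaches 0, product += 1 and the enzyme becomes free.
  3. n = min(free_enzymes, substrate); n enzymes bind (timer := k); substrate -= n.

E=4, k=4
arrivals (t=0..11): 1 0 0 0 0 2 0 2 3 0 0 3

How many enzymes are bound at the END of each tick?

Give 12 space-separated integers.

t=0: arr=1 -> substrate=0 bound=1 product=0
t=1: arr=0 -> substrate=0 bound=1 product=0
t=2: arr=0 -> substrate=0 bound=1 product=0
t=3: arr=0 -> substrate=0 bound=1 product=0
t=4: arr=0 -> substrate=0 bound=0 product=1
t=5: arr=2 -> substrate=0 bound=2 product=1
t=6: arr=0 -> substrate=0 bound=2 product=1
t=7: arr=2 -> substrate=0 bound=4 product=1
t=8: arr=3 -> substrate=3 bound=4 product=1
t=9: arr=0 -> substrate=1 bound=4 product=3
t=10: arr=0 -> substrate=1 bound=4 product=3
t=11: arr=3 -> substrate=2 bound=4 product=5

Answer: 1 1 1 1 0 2 2 4 4 4 4 4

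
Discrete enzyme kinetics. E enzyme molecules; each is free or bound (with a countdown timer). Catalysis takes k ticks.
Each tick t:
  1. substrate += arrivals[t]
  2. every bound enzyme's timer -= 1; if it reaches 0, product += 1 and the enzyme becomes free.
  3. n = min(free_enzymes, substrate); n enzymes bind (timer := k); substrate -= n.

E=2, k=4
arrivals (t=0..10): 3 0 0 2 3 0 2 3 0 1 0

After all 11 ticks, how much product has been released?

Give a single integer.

t=0: arr=3 -> substrate=1 bound=2 product=0
t=1: arr=0 -> substrate=1 bound=2 product=0
t=2: arr=0 -> substrate=1 bound=2 product=0
t=3: arr=2 -> substrate=3 bound=2 product=0
t=4: arr=3 -> substrate=4 bound=2 product=2
t=5: arr=0 -> substrate=4 bound=2 product=2
t=6: arr=2 -> substrate=6 bound=2 product=2
t=7: arr=3 -> substrate=9 bound=2 product=2
t=8: arr=0 -> substrate=7 bound=2 product=4
t=9: arr=1 -> substrate=8 bound=2 product=4
t=10: arr=0 -> substrate=8 bound=2 product=4

Answer: 4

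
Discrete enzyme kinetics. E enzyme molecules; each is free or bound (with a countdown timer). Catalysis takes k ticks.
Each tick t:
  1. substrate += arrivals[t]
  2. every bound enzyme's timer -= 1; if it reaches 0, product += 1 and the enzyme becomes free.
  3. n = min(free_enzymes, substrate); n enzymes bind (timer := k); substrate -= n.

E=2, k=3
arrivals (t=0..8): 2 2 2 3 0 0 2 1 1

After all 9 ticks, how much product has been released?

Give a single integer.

Answer: 4

Derivation:
t=0: arr=2 -> substrate=0 bound=2 product=0
t=1: arr=2 -> substrate=2 bound=2 product=0
t=2: arr=2 -> substrate=4 bound=2 product=0
t=3: arr=3 -> substrate=5 bound=2 product=2
t=4: arr=0 -> substrate=5 bound=2 product=2
t=5: arr=0 -> substrate=5 bound=2 product=2
t=6: arr=2 -> substrate=5 bound=2 product=4
t=7: arr=1 -> substrate=6 bound=2 product=4
t=8: arr=1 -> substrate=7 bound=2 product=4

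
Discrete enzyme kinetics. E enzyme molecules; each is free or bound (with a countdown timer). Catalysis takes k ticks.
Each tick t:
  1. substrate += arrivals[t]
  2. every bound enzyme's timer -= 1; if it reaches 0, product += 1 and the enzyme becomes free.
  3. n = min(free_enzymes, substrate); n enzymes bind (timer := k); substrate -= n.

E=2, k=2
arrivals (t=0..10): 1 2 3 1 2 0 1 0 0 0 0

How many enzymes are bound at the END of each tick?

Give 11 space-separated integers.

Answer: 1 2 2 2 2 2 2 2 2 2 1

Derivation:
t=0: arr=1 -> substrate=0 bound=1 product=0
t=1: arr=2 -> substrate=1 bound=2 product=0
t=2: arr=3 -> substrate=3 bound=2 product=1
t=3: arr=1 -> substrate=3 bound=2 product=2
t=4: arr=2 -> substrate=4 bound=2 product=3
t=5: arr=0 -> substrate=3 bound=2 product=4
t=6: arr=1 -> substrate=3 bound=2 product=5
t=7: arr=0 -> substrate=2 bound=2 product=6
t=8: arr=0 -> substrate=1 bound=2 product=7
t=9: arr=0 -> substrate=0 bound=2 product=8
t=10: arr=0 -> substrate=0 bound=1 product=9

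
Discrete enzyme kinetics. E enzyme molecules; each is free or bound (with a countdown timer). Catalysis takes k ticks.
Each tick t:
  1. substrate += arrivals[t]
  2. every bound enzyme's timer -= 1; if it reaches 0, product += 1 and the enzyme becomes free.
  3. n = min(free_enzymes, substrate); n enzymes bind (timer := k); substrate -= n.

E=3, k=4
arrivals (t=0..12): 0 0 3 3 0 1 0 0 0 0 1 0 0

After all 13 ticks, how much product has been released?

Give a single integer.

Answer: 6

Derivation:
t=0: arr=0 -> substrate=0 bound=0 product=0
t=1: arr=0 -> substrate=0 bound=0 product=0
t=2: arr=3 -> substrate=0 bound=3 product=0
t=3: arr=3 -> substrate=3 bound=3 product=0
t=4: arr=0 -> substrate=3 bound=3 product=0
t=5: arr=1 -> substrate=4 bound=3 product=0
t=6: arr=0 -> substrate=1 bound=3 product=3
t=7: arr=0 -> substrate=1 bound=3 product=3
t=8: arr=0 -> substrate=1 bound=3 product=3
t=9: arr=0 -> substrate=1 bound=3 product=3
t=10: arr=1 -> substrate=0 bound=2 product=6
t=11: arr=0 -> substrate=0 bound=2 product=6
t=12: arr=0 -> substrate=0 bound=2 product=6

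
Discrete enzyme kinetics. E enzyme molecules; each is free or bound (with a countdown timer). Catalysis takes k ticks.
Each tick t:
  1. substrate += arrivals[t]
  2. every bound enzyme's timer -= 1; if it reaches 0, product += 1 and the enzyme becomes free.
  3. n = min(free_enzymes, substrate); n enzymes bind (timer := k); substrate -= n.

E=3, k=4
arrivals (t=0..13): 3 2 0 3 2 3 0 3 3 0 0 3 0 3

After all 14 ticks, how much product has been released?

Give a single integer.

Answer: 9

Derivation:
t=0: arr=3 -> substrate=0 bound=3 product=0
t=1: arr=2 -> substrate=2 bound=3 product=0
t=2: arr=0 -> substrate=2 bound=3 product=0
t=3: arr=3 -> substrate=5 bound=3 product=0
t=4: arr=2 -> substrate=4 bound=3 product=3
t=5: arr=3 -> substrate=7 bound=3 product=3
t=6: arr=0 -> substrate=7 bound=3 product=3
t=7: arr=3 -> substrate=10 bound=3 product=3
t=8: arr=3 -> substrate=10 bound=3 product=6
t=9: arr=0 -> substrate=10 bound=3 product=6
t=10: arr=0 -> substrate=10 bound=3 product=6
t=11: arr=3 -> substrate=13 bound=3 product=6
t=12: arr=0 -> substrate=10 bound=3 product=9
t=13: arr=3 -> substrate=13 bound=3 product=9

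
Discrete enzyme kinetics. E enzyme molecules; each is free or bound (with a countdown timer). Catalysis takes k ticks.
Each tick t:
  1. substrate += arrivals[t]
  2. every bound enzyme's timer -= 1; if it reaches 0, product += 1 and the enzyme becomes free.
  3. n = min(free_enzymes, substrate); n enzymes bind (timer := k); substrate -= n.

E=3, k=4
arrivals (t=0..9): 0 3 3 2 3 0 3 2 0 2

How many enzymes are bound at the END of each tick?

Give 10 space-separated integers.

Answer: 0 3 3 3 3 3 3 3 3 3

Derivation:
t=0: arr=0 -> substrate=0 bound=0 product=0
t=1: arr=3 -> substrate=0 bound=3 product=0
t=2: arr=3 -> substrate=3 bound=3 product=0
t=3: arr=2 -> substrate=5 bound=3 product=0
t=4: arr=3 -> substrate=8 bound=3 product=0
t=5: arr=0 -> substrate=5 bound=3 product=3
t=6: arr=3 -> substrate=8 bound=3 product=3
t=7: arr=2 -> substrate=10 bound=3 product=3
t=8: arr=0 -> substrate=10 bound=3 product=3
t=9: arr=2 -> substrate=9 bound=3 product=6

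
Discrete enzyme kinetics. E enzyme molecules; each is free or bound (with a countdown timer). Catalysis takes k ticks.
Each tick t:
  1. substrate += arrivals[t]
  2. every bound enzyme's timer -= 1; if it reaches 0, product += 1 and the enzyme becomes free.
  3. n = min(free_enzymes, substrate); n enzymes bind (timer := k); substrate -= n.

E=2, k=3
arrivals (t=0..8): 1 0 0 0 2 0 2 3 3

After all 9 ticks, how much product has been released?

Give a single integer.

Answer: 3

Derivation:
t=0: arr=1 -> substrate=0 bound=1 product=0
t=1: arr=0 -> substrate=0 bound=1 product=0
t=2: arr=0 -> substrate=0 bound=1 product=0
t=3: arr=0 -> substrate=0 bound=0 product=1
t=4: arr=2 -> substrate=0 bound=2 product=1
t=5: arr=0 -> substrate=0 bound=2 product=1
t=6: arr=2 -> substrate=2 bound=2 product=1
t=7: arr=3 -> substrate=3 bound=2 product=3
t=8: arr=3 -> substrate=6 bound=2 product=3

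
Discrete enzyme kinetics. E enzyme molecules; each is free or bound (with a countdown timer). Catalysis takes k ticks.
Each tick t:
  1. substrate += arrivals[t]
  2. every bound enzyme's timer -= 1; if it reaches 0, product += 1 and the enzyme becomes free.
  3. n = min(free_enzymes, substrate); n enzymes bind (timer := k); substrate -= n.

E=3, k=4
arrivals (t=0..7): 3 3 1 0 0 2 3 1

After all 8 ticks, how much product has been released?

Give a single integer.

t=0: arr=3 -> substrate=0 bound=3 product=0
t=1: arr=3 -> substrate=3 bound=3 product=0
t=2: arr=1 -> substrate=4 bound=3 product=0
t=3: arr=0 -> substrate=4 bound=3 product=0
t=4: arr=0 -> substrate=1 bound=3 product=3
t=5: arr=2 -> substrate=3 bound=3 product=3
t=6: arr=3 -> substrate=6 bound=3 product=3
t=7: arr=1 -> substrate=7 bound=3 product=3

Answer: 3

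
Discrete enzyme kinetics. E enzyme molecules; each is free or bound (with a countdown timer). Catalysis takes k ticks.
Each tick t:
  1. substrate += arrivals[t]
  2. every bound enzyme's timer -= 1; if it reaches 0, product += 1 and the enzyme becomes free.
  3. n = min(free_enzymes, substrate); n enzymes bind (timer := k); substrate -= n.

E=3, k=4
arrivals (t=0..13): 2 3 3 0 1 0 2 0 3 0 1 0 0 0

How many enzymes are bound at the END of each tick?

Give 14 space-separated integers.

t=0: arr=2 -> substrate=0 bound=2 product=0
t=1: arr=3 -> substrate=2 bound=3 product=0
t=2: arr=3 -> substrate=5 bound=3 product=0
t=3: arr=0 -> substrate=5 bound=3 product=0
t=4: arr=1 -> substrate=4 bound=3 product=2
t=5: arr=0 -> substrate=3 bound=3 product=3
t=6: arr=2 -> substrate=5 bound=3 product=3
t=7: arr=0 -> substrate=5 bound=3 product=3
t=8: arr=3 -> substrate=6 bound=3 product=5
t=9: arr=0 -> substrate=5 bound=3 product=6
t=10: arr=1 -> substrate=6 bound=3 product=6
t=11: arr=0 -> substrate=6 bound=3 product=6
t=12: arr=0 -> substrate=4 bound=3 product=8
t=13: arr=0 -> substrate=3 bound=3 product=9

Answer: 2 3 3 3 3 3 3 3 3 3 3 3 3 3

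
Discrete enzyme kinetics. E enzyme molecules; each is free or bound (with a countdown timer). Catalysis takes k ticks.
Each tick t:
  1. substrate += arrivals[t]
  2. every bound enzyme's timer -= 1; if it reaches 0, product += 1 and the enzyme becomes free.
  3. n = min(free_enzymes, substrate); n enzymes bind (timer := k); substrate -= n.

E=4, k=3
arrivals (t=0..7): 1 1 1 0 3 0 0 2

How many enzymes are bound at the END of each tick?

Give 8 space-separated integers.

t=0: arr=1 -> substrate=0 bound=1 product=0
t=1: arr=1 -> substrate=0 bound=2 product=0
t=2: arr=1 -> substrate=0 bound=3 product=0
t=3: arr=0 -> substrate=0 bound=2 product=1
t=4: arr=3 -> substrate=0 bound=4 product=2
t=5: arr=0 -> substrate=0 bound=3 product=3
t=6: arr=0 -> substrate=0 bound=3 product=3
t=7: arr=2 -> substrate=0 bound=2 product=6

Answer: 1 2 3 2 4 3 3 2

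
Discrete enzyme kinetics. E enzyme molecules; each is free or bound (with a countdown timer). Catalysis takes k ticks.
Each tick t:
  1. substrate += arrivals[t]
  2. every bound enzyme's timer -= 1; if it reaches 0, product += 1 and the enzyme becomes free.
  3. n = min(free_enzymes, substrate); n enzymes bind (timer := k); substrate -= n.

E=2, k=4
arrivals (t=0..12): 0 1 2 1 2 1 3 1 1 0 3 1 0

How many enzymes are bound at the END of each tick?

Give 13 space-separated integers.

t=0: arr=0 -> substrate=0 bound=0 product=0
t=1: arr=1 -> substrate=0 bound=1 product=0
t=2: arr=2 -> substrate=1 bound=2 product=0
t=3: arr=1 -> substrate=2 bound=2 product=0
t=4: arr=2 -> substrate=4 bound=2 product=0
t=5: arr=1 -> substrate=4 bound=2 product=1
t=6: arr=3 -> substrate=6 bound=2 product=2
t=7: arr=1 -> substrate=7 bound=2 product=2
t=8: arr=1 -> substrate=8 bound=2 product=2
t=9: arr=0 -> substrate=7 bound=2 product=3
t=10: arr=3 -> substrate=9 bound=2 product=4
t=11: arr=1 -> substrate=10 bound=2 product=4
t=12: arr=0 -> substrate=10 bound=2 product=4

Answer: 0 1 2 2 2 2 2 2 2 2 2 2 2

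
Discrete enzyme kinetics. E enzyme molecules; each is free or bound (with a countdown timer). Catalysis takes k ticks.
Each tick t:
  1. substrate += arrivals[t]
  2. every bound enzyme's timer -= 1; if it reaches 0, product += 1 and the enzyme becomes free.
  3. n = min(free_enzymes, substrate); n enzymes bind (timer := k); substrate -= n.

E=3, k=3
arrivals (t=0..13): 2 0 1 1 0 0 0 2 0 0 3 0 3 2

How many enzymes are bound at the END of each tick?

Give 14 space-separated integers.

t=0: arr=2 -> substrate=0 bound=2 product=0
t=1: arr=0 -> substrate=0 bound=2 product=0
t=2: arr=1 -> substrate=0 bound=3 product=0
t=3: arr=1 -> substrate=0 bound=2 product=2
t=4: arr=0 -> substrate=0 bound=2 product=2
t=5: arr=0 -> substrate=0 bound=1 product=3
t=6: arr=0 -> substrate=0 bound=0 product=4
t=7: arr=2 -> substrate=0 bound=2 product=4
t=8: arr=0 -> substrate=0 bound=2 product=4
t=9: arr=0 -> substrate=0 bound=2 product=4
t=10: arr=3 -> substrate=0 bound=3 product=6
t=11: arr=0 -> substrate=0 bound=3 product=6
t=12: arr=3 -> substrate=3 bound=3 product=6
t=13: arr=2 -> substrate=2 bound=3 product=9

Answer: 2 2 3 2 2 1 0 2 2 2 3 3 3 3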